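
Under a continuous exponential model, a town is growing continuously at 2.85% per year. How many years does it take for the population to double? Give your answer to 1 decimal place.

doubling time = ln(2) / |r| = 0.69315 / 0.0285

doubling time ≈ 24.3 years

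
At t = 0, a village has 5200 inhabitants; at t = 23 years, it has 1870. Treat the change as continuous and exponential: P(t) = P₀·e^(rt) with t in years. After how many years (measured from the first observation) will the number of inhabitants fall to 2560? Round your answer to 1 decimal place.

r = ln(1870/5200) / 23 ≈ -0.044466 per year
t = ln(2560/5200) / r = -0.70865 / -0.044466 ≈ 15.937

t ≈ 15.9 years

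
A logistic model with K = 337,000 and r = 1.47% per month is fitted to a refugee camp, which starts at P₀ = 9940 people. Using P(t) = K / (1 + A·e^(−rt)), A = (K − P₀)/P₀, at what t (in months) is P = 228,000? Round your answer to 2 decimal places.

t ≈ 287.86 months

A = (337000 − 9940)/9940 = 32.90342
228000 = 337000/(1 + 32.90342·e^(−0.0147t)) → 1 + 32.90342·e^(−0.0147t) = 1.47807
e^(−0.0147t) = 0.014529 → t = ln(68.8255)/0.0147 = 4.23157/0.0147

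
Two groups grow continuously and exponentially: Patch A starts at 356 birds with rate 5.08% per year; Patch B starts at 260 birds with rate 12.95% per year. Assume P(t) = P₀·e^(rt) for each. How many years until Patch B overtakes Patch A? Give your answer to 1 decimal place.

356·e^(0.0508t) = 260·e^(0.1295t)
356/260 = e^((0.1295 − 0.0508)t) → ln(1.36923) = 0.0787·t
t = 0.31425 / 0.0787

t ≈ 4.0 years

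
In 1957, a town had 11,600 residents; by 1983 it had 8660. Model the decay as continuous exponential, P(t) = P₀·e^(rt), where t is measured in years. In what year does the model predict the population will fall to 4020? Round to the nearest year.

r = ln(8660/11600) / 26 = -0.29229/26 ≈ -0.011242 per year
t = ln(4020/11600) / r = -1.05972/-0.011242 ≈ 94.27 years after 1957

year 2051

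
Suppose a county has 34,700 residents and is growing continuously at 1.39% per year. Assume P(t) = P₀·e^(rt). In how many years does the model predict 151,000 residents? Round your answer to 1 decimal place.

151000 = 34700 · e^(0.0139·t)
t = ln(151000/34700) / 0.0139 = ln(4.35159) / 0.0139 = 1.47054 / 0.0139

t ≈ 105.8 years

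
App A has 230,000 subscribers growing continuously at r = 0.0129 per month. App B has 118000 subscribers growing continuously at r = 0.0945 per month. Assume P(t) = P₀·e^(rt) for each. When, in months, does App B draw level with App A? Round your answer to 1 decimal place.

230000·e^(0.0129t) = 118000·e^(0.0945t)
230000/118000 = e^((0.0945 − 0.0129)t) → ln(1.94915) = 0.0816·t
t = 0.66739 / 0.0816

t ≈ 8.2 months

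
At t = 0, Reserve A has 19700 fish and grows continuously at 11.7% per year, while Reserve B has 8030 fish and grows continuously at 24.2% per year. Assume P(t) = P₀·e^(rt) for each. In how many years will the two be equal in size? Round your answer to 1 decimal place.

19700·e^(0.117t) = 8030·e^(0.242t)
19700/8030 = e^((0.242 − 0.117)t) → ln(2.4533) = 0.125·t
t = 0.89743 / 0.125

t ≈ 7.2 years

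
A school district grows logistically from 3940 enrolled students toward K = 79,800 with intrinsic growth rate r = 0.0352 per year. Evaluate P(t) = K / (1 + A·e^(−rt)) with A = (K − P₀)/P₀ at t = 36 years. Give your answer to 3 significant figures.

≈ 12,400 enrolled students

A = (79800 − 3940)/3940 = 19.25381
P(36) = 79800 / (1 + 19.25381·e^(−0.0352·36)) = 79800 / (1 + 19.25381·0.281619)
= 79800 / 6.42224 ≈ 12425.57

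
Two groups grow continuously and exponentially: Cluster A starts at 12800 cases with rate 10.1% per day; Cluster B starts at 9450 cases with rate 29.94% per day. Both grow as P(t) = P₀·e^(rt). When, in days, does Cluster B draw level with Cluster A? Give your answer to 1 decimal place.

12800·e^(0.101t) = 9450·e^(0.2994t)
12800/9450 = e^((0.2994 − 0.101)t) → ln(1.3545) = 0.1984·t
t = 0.30343 / 0.1984

t ≈ 1.5 days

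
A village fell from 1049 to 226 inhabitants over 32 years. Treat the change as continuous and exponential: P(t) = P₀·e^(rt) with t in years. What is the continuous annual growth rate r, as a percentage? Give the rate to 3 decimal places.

r ≈ -4.797% per year

226 = 1049 · e^(r·32)
e^(32r) = 226/1049 = 0.21544
r = ln(0.21544) / 32 = -1.53506 / 32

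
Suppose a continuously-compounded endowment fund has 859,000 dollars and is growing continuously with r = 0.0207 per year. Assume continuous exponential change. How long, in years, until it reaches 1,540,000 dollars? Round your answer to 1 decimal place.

t ≈ 28.2 years

1540000 = 859000 · e^(0.0207·t)
t = ln(1540000/859000) / 0.0207 = ln(1.79278) / 0.0207 = 0.58377 / 0.0207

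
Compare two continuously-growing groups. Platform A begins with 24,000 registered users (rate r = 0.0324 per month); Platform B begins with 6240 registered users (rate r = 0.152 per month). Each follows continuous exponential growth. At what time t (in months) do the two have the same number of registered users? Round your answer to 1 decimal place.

24000·e^(0.0324t) = 6240·e^(0.152t)
24000/6240 = e^((0.152 − 0.0324)t) → ln(3.84615) = 0.1196·t
t = 1.34707 / 0.1196

t ≈ 11.3 months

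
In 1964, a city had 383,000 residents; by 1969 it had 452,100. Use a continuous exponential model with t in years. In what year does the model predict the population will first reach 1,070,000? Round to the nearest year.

r = ln(452100/383000) / 5 = 0.16587/5 ≈ 0.033174 per year
t = ln(1070000/383000) / r = 1.02738/0.033174 ≈ 30.97 years after 1964

year 1995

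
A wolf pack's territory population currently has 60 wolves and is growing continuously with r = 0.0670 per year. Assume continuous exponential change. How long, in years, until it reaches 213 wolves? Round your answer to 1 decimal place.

t ≈ 18.9 years

213 = 60 · e^(0.067·t)
t = ln(213/60) / 0.067 = ln(3.55) / 0.067 = 1.26695 / 0.067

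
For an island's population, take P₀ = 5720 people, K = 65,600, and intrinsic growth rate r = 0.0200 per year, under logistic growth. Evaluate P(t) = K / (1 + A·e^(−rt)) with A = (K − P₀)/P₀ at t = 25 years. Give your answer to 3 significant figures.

A = (65600 − 5720)/5720 = 10.46853
P(25) = 65600 / (1 + 10.46853·e^(−0.02·25)) = 65600 / (1 + 10.46853·0.606531)
= 65600 / 7.34949 ≈ 8925.8

≈ 8,930 people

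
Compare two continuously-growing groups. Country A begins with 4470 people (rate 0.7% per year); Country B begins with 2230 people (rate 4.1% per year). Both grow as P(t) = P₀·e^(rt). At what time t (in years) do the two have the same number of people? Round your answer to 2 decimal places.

t ≈ 20.45 years

4470·e^(0.007t) = 2230·e^(0.041t)
4470/2230 = e^((0.041 − 0.007)t) → ln(2.00448) = 0.034·t
t = 0.69539 / 0.034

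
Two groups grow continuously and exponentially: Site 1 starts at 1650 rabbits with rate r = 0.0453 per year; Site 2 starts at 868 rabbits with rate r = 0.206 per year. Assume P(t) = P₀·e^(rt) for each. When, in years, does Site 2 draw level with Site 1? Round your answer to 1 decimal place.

t ≈ 4.0 years

1650·e^(0.0453t) = 868·e^(0.206t)
1650/868 = e^((0.206 − 0.0453)t) → ln(1.90092) = 0.1607·t
t = 0.64234 / 0.1607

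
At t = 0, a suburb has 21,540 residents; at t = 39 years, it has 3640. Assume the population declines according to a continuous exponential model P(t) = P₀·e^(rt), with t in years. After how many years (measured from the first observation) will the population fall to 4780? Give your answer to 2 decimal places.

t ≈ 33.02 years

r = ln(3640/21540) / 39 ≈ -0.045588 per year
t = ln(4780/21540) / r = -1.50547 / -0.045588 ≈ 33.023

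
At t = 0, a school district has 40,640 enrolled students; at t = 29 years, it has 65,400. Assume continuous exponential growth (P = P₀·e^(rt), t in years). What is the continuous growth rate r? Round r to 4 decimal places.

65400 = 40640 · e^(r·29)
e^(29r) = 65400/40640 = 1.60925
r = ln(1.60925) / 29 = 0.47577 / 29

r ≈ 0.0164 per year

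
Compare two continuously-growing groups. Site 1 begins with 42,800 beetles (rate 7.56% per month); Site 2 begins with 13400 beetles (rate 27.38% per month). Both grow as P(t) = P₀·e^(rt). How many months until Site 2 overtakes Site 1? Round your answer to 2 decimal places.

t ≈ 5.86 months

42800·e^(0.0756t) = 13400·e^(0.2738t)
42800/13400 = e^((0.2738 − 0.0756)t) → ln(3.19403) = 0.1982·t
t = 1.16128 / 0.1982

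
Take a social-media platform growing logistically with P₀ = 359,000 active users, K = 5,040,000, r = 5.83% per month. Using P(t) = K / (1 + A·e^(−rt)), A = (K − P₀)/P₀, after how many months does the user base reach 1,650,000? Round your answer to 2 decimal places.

A = (5040000 − 359000)/359000 = 13.039
1650000 = 5040000/(1 + 13.039·e^(−0.0583t)) → 1 + 13.039·e^(−0.0583t) = 3.05455
e^(−0.0583t) = 0.157569 → t = ln(6.34641)/0.0583 = 1.84789/0.0583

t ≈ 31.70 months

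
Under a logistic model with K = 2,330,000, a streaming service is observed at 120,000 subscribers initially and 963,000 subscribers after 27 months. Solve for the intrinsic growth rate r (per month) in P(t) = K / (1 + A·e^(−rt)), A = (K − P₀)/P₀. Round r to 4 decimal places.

r ≈ 0.0949 per month

A = (2330000 − 120000)/120000 = 18.41667
963000 = 2330000/(1 + 18.41667·e^(−r·27)) → e^(−27r) = (2.41952 − 1)/18.41667 = 0.077078
r = −ln(0.077078)/27 = 2.56294/27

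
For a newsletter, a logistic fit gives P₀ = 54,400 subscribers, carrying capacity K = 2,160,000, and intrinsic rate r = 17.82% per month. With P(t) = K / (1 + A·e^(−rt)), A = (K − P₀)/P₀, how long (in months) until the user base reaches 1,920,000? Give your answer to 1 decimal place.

A = (2160000 − 54400)/54400 = 38.70588
1920000 = 2160000/(1 + 38.70588·e^(−0.1782t)) → 1 + 38.70588·e^(−0.1782t) = 1.125
e^(−0.1782t) = 0.003229 → t = ln(309.64706)/0.1782 = 5.73543/0.1782

t ≈ 32.2 months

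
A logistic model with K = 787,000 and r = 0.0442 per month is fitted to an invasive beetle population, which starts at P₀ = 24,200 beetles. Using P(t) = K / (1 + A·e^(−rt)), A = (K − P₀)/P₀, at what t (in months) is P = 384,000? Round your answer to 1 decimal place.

A = (787000 − 24200)/24200 = 31.52066
384000 = 787000/(1 + 31.52066·e^(−0.0442t)) → 1 + 31.52066·e^(−0.0442t) = 2.04948
e^(−0.0442t) = 0.033295 → t = ln(30.03458)/0.0442 = 3.40235/0.0442

t ≈ 77.0 months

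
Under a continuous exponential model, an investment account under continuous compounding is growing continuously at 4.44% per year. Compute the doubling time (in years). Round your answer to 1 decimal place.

doubling time = ln(2) / |r| = 0.69315 / 0.0444

doubling time ≈ 15.6 years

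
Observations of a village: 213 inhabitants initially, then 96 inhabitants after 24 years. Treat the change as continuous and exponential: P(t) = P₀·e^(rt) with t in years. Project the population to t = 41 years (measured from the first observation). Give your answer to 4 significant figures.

r = ln(96/213) / 24 ≈ -0.033206 per year
P(41) = 213 · e^(-0.033206·41) = 213 · 0.25629 ≈ 54.59

≈ 54.59 inhabitants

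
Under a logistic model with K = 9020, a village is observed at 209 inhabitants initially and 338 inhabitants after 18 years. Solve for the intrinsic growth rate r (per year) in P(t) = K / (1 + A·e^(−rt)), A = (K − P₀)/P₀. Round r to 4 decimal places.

r ≈ 0.0275 per year

A = (9020 − 209)/209 = 42.15789
338 = 9020/(1 + 42.15789·e^(−r·18)) → e^(−18r) = (26.68639 − 1)/42.15789 = 0.60929
r = −ln(0.60929)/18 = 0.49546/18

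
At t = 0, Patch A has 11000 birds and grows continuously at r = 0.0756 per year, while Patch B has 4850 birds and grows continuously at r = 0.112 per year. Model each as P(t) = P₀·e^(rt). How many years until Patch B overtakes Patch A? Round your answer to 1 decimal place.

t ≈ 22.5 years

11000·e^(0.0756t) = 4850·e^(0.112t)
11000/4850 = e^((0.112 − 0.0756)t) → ln(2.26804) = 0.0364·t
t = 0.81892 / 0.0364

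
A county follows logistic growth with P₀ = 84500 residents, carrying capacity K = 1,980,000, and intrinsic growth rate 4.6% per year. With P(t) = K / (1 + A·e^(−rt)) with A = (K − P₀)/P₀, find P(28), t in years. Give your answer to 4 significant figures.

A = (1980000 − 84500)/84500 = 22.43195
P(28) = 1980000 / (1 + 22.43195·e^(−0.046·28)) = 1980000 / (1 + 22.43195·0.275822)
= 1980000 / 7.18722 ≈ 275488.87

≈ 275,500 residents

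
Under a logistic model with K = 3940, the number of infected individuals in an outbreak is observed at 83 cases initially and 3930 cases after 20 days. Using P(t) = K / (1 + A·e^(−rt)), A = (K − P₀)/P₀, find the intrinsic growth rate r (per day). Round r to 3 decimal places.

r ≈ 0.491 per day

A = (3940 − 83)/83 = 46.46988
3930 = 3940/(1 + 46.46988·e^(−r·20)) → e^(−20r) = (1.00254 − 1)/46.46988 = 0.000055
r = −ln(0.000055)/20 = 9.81261/20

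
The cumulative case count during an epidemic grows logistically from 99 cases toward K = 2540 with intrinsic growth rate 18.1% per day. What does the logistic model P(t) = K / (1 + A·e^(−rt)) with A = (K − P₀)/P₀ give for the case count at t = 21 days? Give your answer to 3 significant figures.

A = (2540 − 99)/99 = 24.65657
P(21) = 2540 / (1 + 24.65657·e^(−0.181·21)) = 2540 / (1 + 24.65657·0.022348)
= 2540 / 1.55104 ≈ 1637.62

≈ 1,640 cases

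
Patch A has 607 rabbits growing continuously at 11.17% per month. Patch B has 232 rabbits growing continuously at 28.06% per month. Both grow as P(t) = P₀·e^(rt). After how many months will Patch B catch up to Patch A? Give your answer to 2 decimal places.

607·e^(0.1117t) = 232·e^(0.2806t)
607/232 = e^((0.2806 − 0.1117)t) → ln(2.61638) = 0.1689·t
t = 0.96179 / 0.1689

t ≈ 5.69 months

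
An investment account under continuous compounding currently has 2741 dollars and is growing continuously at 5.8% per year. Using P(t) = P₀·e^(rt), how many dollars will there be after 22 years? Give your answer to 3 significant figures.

≈ 9,820 dollars

P(22) = 2741 · e^(0.058·22) = 2741 · e^(1.276)
= 2741 · 3.58228 ≈ 9819.03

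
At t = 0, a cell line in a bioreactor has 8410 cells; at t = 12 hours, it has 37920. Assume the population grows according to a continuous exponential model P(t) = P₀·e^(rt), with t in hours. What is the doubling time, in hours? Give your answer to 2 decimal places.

r = ln(37920/8410) / 12 = ln(4.50892) / 12 ≈ 0.125505 per hour
doubling time = ln 2 / |r| = 0.69315 / 0.125505

doubling time ≈ 5.52 hours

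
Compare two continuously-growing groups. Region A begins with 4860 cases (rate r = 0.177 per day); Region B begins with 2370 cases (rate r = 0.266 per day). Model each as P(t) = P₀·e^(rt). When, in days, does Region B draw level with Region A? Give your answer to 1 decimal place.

t ≈ 8.1 days

4860·e^(0.177t) = 2370·e^(0.266t)
4860/2370 = e^((0.266 − 0.177)t) → ln(2.05063) = 0.089·t
t = 0.71815 / 0.089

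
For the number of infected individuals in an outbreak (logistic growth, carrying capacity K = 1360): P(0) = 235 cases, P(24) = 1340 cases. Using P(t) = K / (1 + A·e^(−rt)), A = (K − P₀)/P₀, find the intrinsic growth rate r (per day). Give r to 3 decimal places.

A = (1360 − 235)/235 = 4.78723
1340 = 1360/(1 + 4.78723·e^(−r·24)) → e^(−24r) = (1.01493 − 1)/4.78723 = 0.003118
r = −ln(0.003118)/24 = 5.77065/24

r ≈ 0.240 per day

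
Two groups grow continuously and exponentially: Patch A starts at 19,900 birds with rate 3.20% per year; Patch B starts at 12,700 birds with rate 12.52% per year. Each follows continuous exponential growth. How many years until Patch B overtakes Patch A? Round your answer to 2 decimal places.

19900·e^(0.032t) = 12700·e^(0.1252t)
19900/12700 = e^((0.1252 − 0.032)t) → ln(1.56693) = 0.0932·t
t = 0.44912 / 0.0932

t ≈ 4.82 years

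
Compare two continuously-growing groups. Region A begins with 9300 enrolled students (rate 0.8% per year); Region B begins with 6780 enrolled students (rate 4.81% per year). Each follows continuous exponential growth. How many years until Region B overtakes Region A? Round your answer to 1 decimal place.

t ≈ 7.9 years

9300·e^(0.008t) = 6780·e^(0.0481t)
9300/6780 = e^((0.0481 − 0.008)t) → ln(1.37168) = 0.0401·t
t = 0.31604 / 0.0401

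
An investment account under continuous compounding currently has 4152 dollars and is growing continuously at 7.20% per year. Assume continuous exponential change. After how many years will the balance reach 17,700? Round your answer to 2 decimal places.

17700 = 4152 · e^(0.072·t)
t = ln(17700/4152) / 0.072 = ln(4.26301) / 0.072 = 1.44997 / 0.072

t ≈ 20.14 years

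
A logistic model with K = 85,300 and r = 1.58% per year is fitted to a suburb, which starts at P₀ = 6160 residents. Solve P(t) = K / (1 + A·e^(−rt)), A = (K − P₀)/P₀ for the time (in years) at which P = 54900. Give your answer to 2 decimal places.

t ≈ 199.00 years

A = (85300 − 6160)/6160 = 12.8474
54900 = 85300/(1 + 12.8474·e^(−0.0158t)) → 1 + 12.8474·e^(−0.0158t) = 1.55373
e^(−0.0158t) = 0.043101 → t = ln(23.20139)/0.0158 = 3.14421/0.0158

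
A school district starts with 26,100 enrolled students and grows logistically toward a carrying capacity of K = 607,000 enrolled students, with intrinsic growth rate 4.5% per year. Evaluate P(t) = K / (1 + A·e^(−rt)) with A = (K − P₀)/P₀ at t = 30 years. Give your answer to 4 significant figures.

A = (607000 − 26100)/26100 = 22.2567
P(30) = 607000 / (1 + 22.2567·e^(−0.045·30)) = 607000 / (1 + 22.2567·0.25924)
= 607000 / 6.76983 ≈ 89662.46

≈ 89,660 enrolled students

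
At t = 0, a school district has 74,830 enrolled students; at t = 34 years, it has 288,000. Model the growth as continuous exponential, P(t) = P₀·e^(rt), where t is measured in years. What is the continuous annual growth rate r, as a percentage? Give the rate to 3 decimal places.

288000 = 74830 · e^(r·34)
e^(34r) = 288000/74830 = 3.84872
r = ln(3.84872) / 34 = 1.34774 / 34

r ≈ 3.964% per year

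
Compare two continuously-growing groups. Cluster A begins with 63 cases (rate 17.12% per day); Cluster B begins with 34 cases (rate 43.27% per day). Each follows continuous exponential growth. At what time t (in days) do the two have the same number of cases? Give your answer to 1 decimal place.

t ≈ 2.4 days

63·e^(0.1712t) = 34·e^(0.4327t)
63/34 = e^((0.4327 − 0.1712)t) → ln(1.85294) = 0.2615·t
t = 0.61677 / 0.2615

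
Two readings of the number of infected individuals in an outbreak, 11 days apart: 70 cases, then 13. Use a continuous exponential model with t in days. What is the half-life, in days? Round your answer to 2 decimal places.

half-life ≈ 4.53 days

r = ln(13/70) / 11 = ln(0.18571) / 11 ≈ -0.15305 per day
half-life = ln 2 / |r| = 0.69315 / 0.15305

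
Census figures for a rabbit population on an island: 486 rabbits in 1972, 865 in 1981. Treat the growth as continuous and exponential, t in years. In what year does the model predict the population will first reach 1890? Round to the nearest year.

year 1993

r = ln(865/486) / 9 = 0.57652/9 ≈ 0.064058 per year
t = ln(1890/486) / r = 1.35812/0.064058 ≈ 21.2 years after 1972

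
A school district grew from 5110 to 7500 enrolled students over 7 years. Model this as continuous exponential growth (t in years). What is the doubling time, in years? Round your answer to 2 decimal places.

doubling time ≈ 12.65 years

r = ln(7500/5110) / 7 = ln(1.46771) / 7 ≈ 0.054815 per year
doubling time = ln 2 / |r| = 0.69315 / 0.054815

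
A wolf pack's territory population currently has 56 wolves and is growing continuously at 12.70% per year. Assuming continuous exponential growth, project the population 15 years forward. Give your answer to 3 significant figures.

P(15) = 56 · e^(0.127·15) = 56 · e^(1.905)
= 56 · 6.71941 ≈ 376.29

≈ 376 wolves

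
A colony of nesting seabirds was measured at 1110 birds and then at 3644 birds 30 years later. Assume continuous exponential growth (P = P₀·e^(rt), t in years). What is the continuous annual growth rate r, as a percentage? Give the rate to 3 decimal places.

r ≈ 3.962% per year

3644 = 1110 · e^(r·30)
e^(30r) = 3644/1110 = 3.28288
r = ln(3.28288) / 30 = 1.18872 / 30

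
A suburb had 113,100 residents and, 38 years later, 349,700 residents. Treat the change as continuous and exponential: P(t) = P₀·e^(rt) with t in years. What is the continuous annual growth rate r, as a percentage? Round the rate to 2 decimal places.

349700 = 113100 · e^(r·38)
e^(38r) = 349700/113100 = 3.09195
r = ln(3.09195) / 38 = 1.1288 / 38

r ≈ 2.97% per year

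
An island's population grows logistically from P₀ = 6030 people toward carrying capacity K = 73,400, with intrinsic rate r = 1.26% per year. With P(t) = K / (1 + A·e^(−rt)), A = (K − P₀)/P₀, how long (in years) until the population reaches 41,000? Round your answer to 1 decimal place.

t ≈ 210.2 years

A = (73400 − 6030)/6030 = 11.17247
41000 = 73400/(1 + 11.17247·e^(−0.0126t)) → 1 + 11.17247·e^(−0.0126t) = 1.79024
e^(−0.0126t) = 0.070731 → t = ln(14.138)/0.0126 = 2.64887/0.0126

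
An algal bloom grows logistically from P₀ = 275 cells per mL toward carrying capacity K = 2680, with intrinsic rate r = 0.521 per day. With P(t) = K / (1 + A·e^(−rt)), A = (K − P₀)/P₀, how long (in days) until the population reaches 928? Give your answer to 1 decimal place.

t ≈ 2.9 days

A = (2680 − 275)/275 = 8.74545
928 = 2680/(1 + 8.74545·e^(−0.521t)) → 1 + 8.74545·e^(−0.521t) = 2.88793
e^(−0.521t) = 0.215876 → t = ln(4.6323)/0.521 = 1.53305/0.521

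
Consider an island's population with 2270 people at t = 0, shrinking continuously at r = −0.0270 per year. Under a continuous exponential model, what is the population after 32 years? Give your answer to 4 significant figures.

≈ 956.7 people

P(32) = 2270 · e^(-0.027·32) = 2270 · e^(-0.864)
= 2270 · 0.42147 ≈ 956.74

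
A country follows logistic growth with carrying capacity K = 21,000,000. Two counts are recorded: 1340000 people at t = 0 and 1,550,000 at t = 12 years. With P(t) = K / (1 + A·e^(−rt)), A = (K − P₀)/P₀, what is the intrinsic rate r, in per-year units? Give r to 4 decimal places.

r ≈ 0.0130 per year

A = (21000000 − 1340000)/1340000 = 14.67164
1550000 = 21000000/(1 + 14.67164·e^(−r·12)) → e^(−12r) = (13.54839 − 1)/14.67164 = 0.855282
r = −ln(0.855282)/12 = 0.15632/12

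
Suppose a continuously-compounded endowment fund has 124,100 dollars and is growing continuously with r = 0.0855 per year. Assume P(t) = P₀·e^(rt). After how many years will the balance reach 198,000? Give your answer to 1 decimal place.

t ≈ 5.5 years

198000 = 124100 · e^(0.0855·t)
t = ln(198000/124100) / 0.0855 = ln(1.59549) / 0.0855 = 0.46718 / 0.0855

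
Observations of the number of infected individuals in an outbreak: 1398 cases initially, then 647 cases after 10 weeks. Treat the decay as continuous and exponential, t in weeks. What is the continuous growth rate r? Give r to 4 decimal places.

r ≈ -0.0770 per week

647 = 1398 · e^(r·10)
e^(10r) = 647/1398 = 0.4628
r = ln(0.4628) / 10 = -0.77045 / 10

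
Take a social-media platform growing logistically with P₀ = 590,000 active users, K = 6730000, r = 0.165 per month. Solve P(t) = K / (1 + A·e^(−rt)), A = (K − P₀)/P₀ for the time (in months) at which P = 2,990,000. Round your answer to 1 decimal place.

A = (6730000 − 590000)/590000 = 10.40678
2990000 = 6730000/(1 + 10.40678·e^(−0.165t)) → 1 + 10.40678·e^(−0.165t) = 2.25084
e^(−0.165t) = 0.120194 → t = ln(8.31986)/0.165 = 2.11865/0.165

t ≈ 12.8 months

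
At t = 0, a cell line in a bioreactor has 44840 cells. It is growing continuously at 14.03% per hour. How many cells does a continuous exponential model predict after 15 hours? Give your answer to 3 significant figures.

P(15) = 44840 · e^(0.1403·15) = 44840 · e^(2.1045)
= 44840 · 8.203 ≈ 367822.54

≈ 368,000 cells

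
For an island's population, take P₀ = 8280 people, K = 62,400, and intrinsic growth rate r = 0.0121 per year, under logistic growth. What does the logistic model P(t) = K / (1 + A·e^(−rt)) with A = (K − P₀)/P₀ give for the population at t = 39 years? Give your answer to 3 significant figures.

≈ 12,300 people

A = (62400 − 8280)/8280 = 6.53623
P(39) = 62400 / (1 + 6.53623·e^(−0.0121·39)) = 62400 / (1 + 6.53623·0.623816)
= 62400 / 5.07741 ≈ 12289.74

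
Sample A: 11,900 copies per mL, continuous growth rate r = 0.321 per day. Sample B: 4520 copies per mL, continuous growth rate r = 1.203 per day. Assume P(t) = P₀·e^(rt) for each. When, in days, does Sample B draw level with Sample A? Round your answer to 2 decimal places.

t ≈ 1.10 days

11900·e^(0.321t) = 4520·e^(1.203t)
11900/4520 = e^((1.203 − 0.321)t) → ln(2.63274) = 0.882·t
t = 0.96803 / 0.882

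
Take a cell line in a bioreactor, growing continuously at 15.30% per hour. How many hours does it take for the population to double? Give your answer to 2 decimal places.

doubling time = ln(2) / |r| = 0.69315 / 0.153

doubling time ≈ 4.53 hours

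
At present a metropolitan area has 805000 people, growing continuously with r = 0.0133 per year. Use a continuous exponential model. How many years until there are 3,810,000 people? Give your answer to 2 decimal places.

3810000 = 805000 · e^(0.0133·t)
t = ln(3810000/805000) / 0.0133 = ln(4.73292) / 0.0133 = 1.55454 / 0.0133

t ≈ 116.88 years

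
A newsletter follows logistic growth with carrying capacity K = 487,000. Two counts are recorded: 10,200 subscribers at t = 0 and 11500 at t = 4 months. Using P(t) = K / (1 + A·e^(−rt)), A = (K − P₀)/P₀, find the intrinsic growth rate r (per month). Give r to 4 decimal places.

r ≈ 0.0307 per month

A = (487000 − 10200)/10200 = 46.7451
11500 = 487000/(1 + 46.7451·e^(−r·4)) → e^(−4r) = (42.34783 − 1)/46.7451 = 0.884538
r = −ln(0.884538)/4 = 0.12269/4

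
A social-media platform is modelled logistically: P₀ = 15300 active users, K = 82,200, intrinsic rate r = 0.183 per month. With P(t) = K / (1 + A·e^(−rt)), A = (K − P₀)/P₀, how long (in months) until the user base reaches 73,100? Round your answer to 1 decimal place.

A = (82200 − 15300)/15300 = 4.37255
73100 = 82200/(1 + 4.37255·e^(−0.183t)) → 1 + 4.37255·e^(−0.183t) = 1.12449
e^(−0.183t) = 0.02847 → t = ln(35.12454)/0.183 = 3.5589/0.183

t ≈ 19.4 months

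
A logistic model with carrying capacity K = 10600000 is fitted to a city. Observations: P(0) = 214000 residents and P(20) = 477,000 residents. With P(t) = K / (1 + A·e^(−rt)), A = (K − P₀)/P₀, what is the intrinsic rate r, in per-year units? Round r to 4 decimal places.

r ≈ 0.0414 per year

A = (10600000 − 214000)/214000 = 48.53271
477000 = 10600000/(1 + 48.53271·e^(−r·20)) → e^(−20r) = (22.22222 − 1)/48.53271 = 0.437277
r = −ln(0.437277)/20 = 0.82719/20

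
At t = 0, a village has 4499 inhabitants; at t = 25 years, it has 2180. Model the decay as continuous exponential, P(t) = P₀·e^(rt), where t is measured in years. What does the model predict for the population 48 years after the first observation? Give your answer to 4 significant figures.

≈ 1,119 inhabitants

r = ln(2180/4499) / 25 ≈ -0.028981 per year
P(48) = 4499 · e^(-0.028981·48) = 4499 · 0.2488 ≈ 1119.36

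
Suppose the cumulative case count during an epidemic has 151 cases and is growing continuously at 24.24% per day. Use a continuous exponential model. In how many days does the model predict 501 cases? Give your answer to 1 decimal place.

501 = 151 · e^(0.2424·t)
t = ln(501/151) / 0.2424 = ln(3.31788) / 0.2424 = 1.19933 / 0.2424

t ≈ 4.9 days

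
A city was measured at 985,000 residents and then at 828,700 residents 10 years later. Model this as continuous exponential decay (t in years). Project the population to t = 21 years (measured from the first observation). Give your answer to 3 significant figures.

r = ln(828700/985000) / 10 ≈ -0.017278 per year
P(21) = 985000 · e^(-0.017278·21) = 985000 · 0.69569 ≈ 685258.7

≈ 685,000 residents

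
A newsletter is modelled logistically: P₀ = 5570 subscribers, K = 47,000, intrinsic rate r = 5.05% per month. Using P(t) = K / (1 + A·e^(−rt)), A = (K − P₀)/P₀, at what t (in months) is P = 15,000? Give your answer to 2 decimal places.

t ≈ 24.73 months

A = (47000 − 5570)/5570 = 7.43806
15000 = 47000/(1 + 7.43806·e^(−0.0505t)) → 1 + 7.43806·e^(−0.0505t) = 3.13333
e^(−0.0505t) = 0.286813 → t = ln(3.48659)/0.0505 = 1.24892/0.0505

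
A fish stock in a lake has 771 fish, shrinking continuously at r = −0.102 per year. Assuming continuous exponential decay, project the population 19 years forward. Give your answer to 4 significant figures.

≈ 111.0 fish

P(19) = 771 · e^(-0.102·19) = 771 · e^(-1.938)
= 771 · 0.14399 ≈ 111.02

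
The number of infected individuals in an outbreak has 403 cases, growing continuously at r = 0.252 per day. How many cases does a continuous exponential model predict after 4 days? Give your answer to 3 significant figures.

≈ 1,100 cases

P(4) = 403 · e^(0.252·4) = 403 · e^(1.008)
= 403 · 2.74012 ≈ 1104.27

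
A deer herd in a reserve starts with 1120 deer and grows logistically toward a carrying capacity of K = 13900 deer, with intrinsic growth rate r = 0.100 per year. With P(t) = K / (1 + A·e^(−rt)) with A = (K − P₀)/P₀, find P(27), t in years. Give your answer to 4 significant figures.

A = (13900 − 1120)/1120 = 11.41071
P(27) = 13900 / (1 + 11.41071·e^(−0.1·27)) = 13900 / (1 + 11.41071·0.067206)
= 13900 / 1.76686 ≈ 7867.05

≈ 7,867 deer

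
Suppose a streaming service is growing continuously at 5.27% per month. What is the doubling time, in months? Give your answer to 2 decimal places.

doubling time = ln(2) / |r| = 0.69315 / 0.0527

doubling time ≈ 13.15 months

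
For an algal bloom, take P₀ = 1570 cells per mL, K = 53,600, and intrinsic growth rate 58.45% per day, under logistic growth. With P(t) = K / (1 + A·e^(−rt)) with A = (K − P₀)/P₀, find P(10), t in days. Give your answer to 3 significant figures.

A = (53600 − 1570)/1570 = 33.14013
P(10) = 53600 / (1 + 33.14013·e^(−0.5845·10)) = 53600 / (1 + 33.14013·0.002894)
= 53600 / 1.09592 ≈ 48908.74

≈ 48,900 cells per mL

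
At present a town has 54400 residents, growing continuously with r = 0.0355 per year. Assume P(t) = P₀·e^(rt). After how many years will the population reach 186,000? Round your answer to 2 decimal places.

186000 = 54400 · e^(0.0355·t)
t = ln(186000/54400) / 0.0355 = ln(3.41912) / 0.0355 = 1.22938 / 0.0355

t ≈ 34.63 years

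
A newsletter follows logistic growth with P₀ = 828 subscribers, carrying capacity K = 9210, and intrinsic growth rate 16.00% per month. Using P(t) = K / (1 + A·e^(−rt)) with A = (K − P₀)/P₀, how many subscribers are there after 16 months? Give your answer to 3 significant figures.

A = (9210 − 828)/828 = 10.12319
P(16) = 9210 / (1 + 10.12319·e^(−0.16·16)) = 9210 / (1 + 10.12319·0.077305)
= 9210 / 1.78257 ≈ 5166.7

≈ 5,170 subscribers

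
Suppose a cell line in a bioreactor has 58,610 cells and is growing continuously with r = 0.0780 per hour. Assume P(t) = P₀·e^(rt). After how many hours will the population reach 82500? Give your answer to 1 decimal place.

82500 = 58610 · e^(0.078·t)
t = ln(82500/58610) / 0.078 = ln(1.40761) / 0.078 = 0.34189 / 0.078

t ≈ 4.4 hours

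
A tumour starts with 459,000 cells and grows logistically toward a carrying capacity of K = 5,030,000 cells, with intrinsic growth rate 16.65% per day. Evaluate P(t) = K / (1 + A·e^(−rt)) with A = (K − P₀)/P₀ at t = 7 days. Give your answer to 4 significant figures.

A = (5030000 − 459000)/459000 = 9.95861
P(7) = 5030000 / (1 + 9.95861·e^(−0.1665·7)) = 5030000 / (1 + 9.95861·0.311767)
= 5030000 / 4.10476 ≈ 1225406

≈ 1,225,000 cells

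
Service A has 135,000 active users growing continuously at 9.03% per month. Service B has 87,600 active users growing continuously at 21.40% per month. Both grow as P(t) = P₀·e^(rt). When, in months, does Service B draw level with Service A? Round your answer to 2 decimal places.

135000·e^(0.0903t) = 87600·e^(0.214t)
135000/87600 = e^((0.214 − 0.0903)t) → ln(1.5411) = 0.1237·t
t = 0.43249 / 0.1237

t ≈ 3.50 months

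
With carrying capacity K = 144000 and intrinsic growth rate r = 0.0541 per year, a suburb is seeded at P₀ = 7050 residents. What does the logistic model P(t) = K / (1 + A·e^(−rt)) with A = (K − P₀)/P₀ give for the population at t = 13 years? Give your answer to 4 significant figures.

A = (144000 − 7050)/7050 = 19.42553
P(13) = 144000 / (1 + 19.42553·e^(−0.0541·13)) = 144000 / (1 + 19.42553·0.494949)
= 144000 / 10.61465 ≈ 13566.15

≈ 13,570 residents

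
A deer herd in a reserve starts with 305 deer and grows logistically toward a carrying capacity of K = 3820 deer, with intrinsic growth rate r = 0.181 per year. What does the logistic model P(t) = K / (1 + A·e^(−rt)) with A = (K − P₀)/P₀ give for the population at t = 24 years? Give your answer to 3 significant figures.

A = (3820 − 305)/305 = 11.52459
P(24) = 3820 / (1 + 11.52459·e^(−0.181·24)) = 3820 / (1 + 11.52459·0.012984)
= 3820 / 1.14964 ≈ 3322.78

≈ 3,320 deer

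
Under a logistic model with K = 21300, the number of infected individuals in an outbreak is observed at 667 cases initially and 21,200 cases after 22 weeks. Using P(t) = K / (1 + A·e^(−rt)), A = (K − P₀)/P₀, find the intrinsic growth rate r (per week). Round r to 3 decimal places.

A = (21300 − 667)/667 = 30.93403
21200 = 21300/(1 + 30.93403·e^(−r·22)) → e^(−22r) = (1.00472 − 1)/30.93403 = 0.000152
r = −ln(0.000152)/22 = 8.78844/22

r ≈ 0.399 per week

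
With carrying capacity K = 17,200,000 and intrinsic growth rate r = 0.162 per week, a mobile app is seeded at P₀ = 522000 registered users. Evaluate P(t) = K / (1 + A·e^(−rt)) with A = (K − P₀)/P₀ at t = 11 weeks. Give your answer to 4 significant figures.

≈ 2,697,000 registered users

A = (17200000 − 522000)/522000 = 31.95019
P(11) = 17200000 / (1 + 31.95019·e^(−0.162·11)) = 17200000 / (1 + 31.95019·0.168301)
= 17200000 / 6.37726 ≈ 2697084.83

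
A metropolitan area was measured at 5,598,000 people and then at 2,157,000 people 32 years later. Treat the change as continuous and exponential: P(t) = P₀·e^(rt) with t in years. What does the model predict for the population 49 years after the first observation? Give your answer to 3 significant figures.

≈ 1,300,000 people

r = ln(2157000/5598000) / 32 ≈ -0.029803 per year
P(49) = 5598000 · e^(-0.029803·49) = 5598000 · 0.23216 ≈ 1299617.53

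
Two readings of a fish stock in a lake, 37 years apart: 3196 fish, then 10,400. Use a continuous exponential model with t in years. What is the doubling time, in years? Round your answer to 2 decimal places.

doubling time ≈ 21.74 years

r = ln(10400/3196) / 37 = ln(3.25407) / 37 ≈ 0.031889 per year
doubling time = ln 2 / |r| = 0.69315 / 0.031889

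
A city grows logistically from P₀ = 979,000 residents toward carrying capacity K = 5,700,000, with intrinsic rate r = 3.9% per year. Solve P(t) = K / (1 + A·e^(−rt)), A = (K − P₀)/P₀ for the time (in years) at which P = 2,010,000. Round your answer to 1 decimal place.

A = (5700000 − 979000)/979000 = 4.82227
2010000 = 5700000/(1 + 4.82227·e^(−0.039t)) → 1 + 4.82227·e^(−0.039t) = 2.83582
e^(−0.039t) = 0.380697 → t = ln(2.62676)/0.039 = 0.96575/0.039

t ≈ 24.8 years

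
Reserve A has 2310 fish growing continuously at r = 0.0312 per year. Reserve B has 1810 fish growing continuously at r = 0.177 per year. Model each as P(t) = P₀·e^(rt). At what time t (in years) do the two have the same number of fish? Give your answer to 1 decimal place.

2310·e^(0.0312t) = 1810·e^(0.177t)
2310/1810 = e^((0.177 − 0.0312)t) → ln(1.27624) = 0.1458·t
t = 0.24392 / 0.1458

t ≈ 1.7 years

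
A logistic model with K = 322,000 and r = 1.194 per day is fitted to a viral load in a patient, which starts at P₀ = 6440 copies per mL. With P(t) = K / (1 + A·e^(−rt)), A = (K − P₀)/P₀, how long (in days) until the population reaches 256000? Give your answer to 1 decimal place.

A = (322000 − 6440)/6440 = 49
256000 = 322000/(1 + 49·e^(−1.194t)) → 1 + 49·e^(−1.194t) = 1.25781
e^(−1.194t) = 0.005261 → t = ln(190.06061)/1.194 = 5.24734/1.194

t ≈ 4.4 days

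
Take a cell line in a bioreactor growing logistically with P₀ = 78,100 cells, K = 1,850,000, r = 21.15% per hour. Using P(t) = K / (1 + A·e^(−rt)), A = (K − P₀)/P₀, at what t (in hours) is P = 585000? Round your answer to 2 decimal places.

A = (1850000 − 78100)/78100 = 22.68758
585000 = 1850000/(1 + 22.68758·e^(−0.2115t)) → 1 + 22.68758·e^(−0.2115t) = 3.16239
e^(−0.2115t) = 0.095312 → t = ln(10.49188)/0.2115 = 2.3506/0.2115

t ≈ 11.11 hours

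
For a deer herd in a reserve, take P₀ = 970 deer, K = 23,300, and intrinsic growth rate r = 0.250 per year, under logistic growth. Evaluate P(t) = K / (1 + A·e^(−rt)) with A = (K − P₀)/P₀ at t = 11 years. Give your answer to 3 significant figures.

≈ 9,430 deer

A = (23300 − 970)/970 = 23.02062
P(11) = 23300 / (1 + 23.02062·e^(−0.25·11)) = 23300 / (1 + 23.02062·0.063928)
= 23300 / 2.47166 ≈ 9426.87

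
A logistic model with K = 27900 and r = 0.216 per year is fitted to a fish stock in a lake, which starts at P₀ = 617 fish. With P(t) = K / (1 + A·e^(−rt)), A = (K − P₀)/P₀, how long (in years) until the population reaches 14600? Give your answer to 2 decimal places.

t ≈ 17.97 years

A = (27900 − 617)/617 = 44.2188
14600 = 27900/(1 + 44.2188·e^(−0.216t)) → 1 + 44.2188·e^(−0.216t) = 1.91096
e^(−0.216t) = 0.020601 → t = ln(48.54094)/0.216 = 3.88241/0.216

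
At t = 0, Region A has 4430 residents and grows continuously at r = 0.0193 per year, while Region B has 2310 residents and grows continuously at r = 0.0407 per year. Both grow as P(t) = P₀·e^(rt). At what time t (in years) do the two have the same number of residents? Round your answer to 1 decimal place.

t ≈ 30.4 years

4430·e^(0.0193t) = 2310·e^(0.0407t)
4430/2310 = e^((0.0407 − 0.0193)t) → ln(1.91775) = 0.0214·t
t = 0.65115 / 0.0214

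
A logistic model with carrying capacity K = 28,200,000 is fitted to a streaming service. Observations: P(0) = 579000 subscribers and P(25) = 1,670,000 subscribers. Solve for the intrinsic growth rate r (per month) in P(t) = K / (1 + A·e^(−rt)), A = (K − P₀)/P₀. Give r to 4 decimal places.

A = (28200000 − 579000)/579000 = 47.70466
1670000 = 28200000/(1 + 47.70466·e^(−r·25)) → e^(−25r) = (16.88623 − 1)/47.70466 = 0.333012
r = −ln(0.333012)/25 = 1.09958/25

r ≈ 0.0440 per month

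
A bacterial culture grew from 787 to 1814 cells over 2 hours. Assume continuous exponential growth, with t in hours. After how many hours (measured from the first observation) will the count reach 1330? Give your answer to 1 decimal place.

r = ln(1814/787) / 2 ≈ 0.417531 per hour
t = ln(1330/787) / r = 0.52471 / 0.417531 ≈ 1.257

t ≈ 1.3 hours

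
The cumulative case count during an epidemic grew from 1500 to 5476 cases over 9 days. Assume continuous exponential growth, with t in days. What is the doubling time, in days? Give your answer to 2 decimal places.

r = ln(5476/1500) / 9 = ln(3.65067) / 9 ≈ 0.143879 per day
doubling time = ln 2 / |r| = 0.69315 / 0.143879

doubling time ≈ 4.82 days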